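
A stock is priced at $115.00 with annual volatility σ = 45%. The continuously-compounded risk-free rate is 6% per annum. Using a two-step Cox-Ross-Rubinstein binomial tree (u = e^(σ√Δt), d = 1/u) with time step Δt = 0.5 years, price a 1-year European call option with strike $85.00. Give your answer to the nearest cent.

CRR parameters: u = e^(σ√Δt) = e^(0.45·√0.5) = 1.3746, d = 1/u = 0.7275
Per-period rate: rΔt = 0.06·0.5 = 0.03, so R = e^0.03 = 1.0305
Risk-neutral probability p = (e^0.03 − 0.7275)/(1.3746 − 0.7275) = 0.3030/0.6472 = 0.4682
Terminal stock prices: S_uu = 217.3, S_ud = 115, S_dd = 60.86
Terminal payoffs (S − K): max(132.3, 0) = 132.3, max(30, 0) = 30, max(-24.14, 0) = 0
Node u (S = 158.1): V_u = e^(−0.03)·[0.4682·132.3107 + 0.5318·30.0000] = 75.5967
Node d (S = 83.66): V_d = e^(−0.03)·[0.4682·30.0000 + 0.5318·0.0000] = 13.6300
Node 0 (S = 115): V_0 = e^(−0.03)·[0.4682·75.5967 + 0.5318·13.6300] = 41.3808

$41.38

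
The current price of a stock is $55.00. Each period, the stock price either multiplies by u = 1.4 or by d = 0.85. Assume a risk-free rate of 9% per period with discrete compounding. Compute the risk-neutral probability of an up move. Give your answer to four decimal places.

Risk-neutral probability p = (1 + 0.09 − 0.85)/(1.4 − 0.85) = 0.2400/0.5500 = 0.4364

p = 0.4364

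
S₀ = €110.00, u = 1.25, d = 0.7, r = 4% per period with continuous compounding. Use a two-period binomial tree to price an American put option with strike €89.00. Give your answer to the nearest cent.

Risk-neutral probability p = (e^0.04 − 0.7)/(1.25 − 0.7) = 0.3408/0.5500 = 0.6197
Terminal stock prices: S_uu = 171.9, S_ud = 96.25, S_dd = 53.9
Terminal payoffs (K − S): max(-82.88, 0) = 0, max(-7.25, 0) = 0, max(35.1, 0) = 35.1
Node u (S = 137.5): continuation = e^(−0.04)·[0.6197·0.0000 + 0.3803·0.0000] = 0.0000; exercise value = 0.0000 ≤ continuation, so V_u = 0.0000
Node d (S = 77): continuation = e^(−0.04)·[0.6197·0.0000 + 0.3803·35.1000] = 12.8266; exercise value = 12.0000 ≤ continuation, so V_d = 12.8266
Node 0 (S = 110): continuation = e^(−0.04)·[0.6197·0.0000 + 0.3803·12.8266] = 4.6872; exercise value = 0.0000 ≤ continuation, so V_0 = 4.6872

€4.69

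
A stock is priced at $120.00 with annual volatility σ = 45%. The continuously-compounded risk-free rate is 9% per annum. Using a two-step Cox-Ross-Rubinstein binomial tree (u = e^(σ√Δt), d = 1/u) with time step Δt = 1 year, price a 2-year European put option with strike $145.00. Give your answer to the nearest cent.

CRR parameters: u = e^(σ√Δt) = e^(0.45·√1) = 1.5683, d = 1/u = 0.6376
Per-period rate: rΔt = 0.09·1 = 0.09, so R = e^0.09 = 1.0942
Risk-neutral probability p = (e^0.09 − 0.6376)/(1.5683 − 0.6376) = 0.4565/0.9307 = 0.4905
Terminal stock prices: S_uu = 295.2, S_ud = 120, S_dd = 48.79
Terminal payoffs (K − S): max(-150.2, 0) = 0, max(25, 0) = 25, max(96.21, 0) = 96.21
Node u (S = 188.2): V_u = e^(−0.09)·[0.4905·0.0000 + 0.5095·25.0000] = 11.6401
Node d (S = 76.52): V_d = e^(−0.09)·[0.4905·25.0000 + 0.5095·96.2116] = 56.0046
Node 0 (S = 120): V_0 = e^(−0.09)·[0.4905·11.6401 + 0.5095·56.0046] = 31.2945

$31.29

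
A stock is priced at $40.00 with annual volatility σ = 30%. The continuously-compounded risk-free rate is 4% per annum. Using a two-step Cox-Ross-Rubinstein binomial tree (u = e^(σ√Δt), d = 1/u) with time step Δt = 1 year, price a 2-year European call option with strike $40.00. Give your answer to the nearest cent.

CRR parameters: u = e^(σ√Δt) = e^(0.3·√1) = 1.3499, d = 1/u = 0.7408
Per-period rate: rΔt = 0.04·1 = 0.04, so R = e^0.04 = 1.0408
Risk-neutral probability p = (e^0.04 − 0.7408)/(1.3499 − 0.7408) = 0.3000/0.6090 = 0.4926
Terminal stock prices: S_uu = 72.88, S_ud = 40, S_dd = 21.95
Terminal payoffs (S − K): max(32.88, 0) = 32.88, max(0, 0) = 0, max(-18.05, 0) = 0
Node u (S = 53.99): V_u = e^(−0.04)·[0.4926·32.8848 + 0.5074·0.0000] = 15.5628
Node d (S = 29.63): V_d = e^(−0.04)·[0.4926·0.0000 + 0.5074·0.0000] = 0.0000
Node 0 (S = 40): V_0 = e^(−0.04)·[0.4926·15.5628 + 0.5074·0.0000] = 7.3651

$7.37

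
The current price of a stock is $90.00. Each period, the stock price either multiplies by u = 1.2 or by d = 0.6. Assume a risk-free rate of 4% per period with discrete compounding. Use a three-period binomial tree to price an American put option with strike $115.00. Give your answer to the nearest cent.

$29.46

Risk-neutral probability p = (1 + 0.04 − 0.6)/(1.2 − 0.6) = 0.4400/0.6000 = 0.7333
Terminal stock prices: S_uuu = 155.5, S_uud = 77.76, S_udd = 38.88, S_ddd = 19.44
Terminal payoffs (K − S): max(-40.52, 0) = 0, max(37.24, 0) = 37.24, max(76.12, 0) = 76.12, max(95.56, 0) = 95.56
Node uu (S = 129.6): continuation = 1/1.04·[0.7333·0.0000 + 0.2667·37.2400] = 9.5487; exercise value = 0.0000 ≤ continuation, so V_uu = 9.5487
Node ud (S = 64.8): continuation = 1/1.04·[0.7333·37.2400 + 0.2667·76.1200] = 45.7769; exercise value = 50.2000 > continuation, so V_ud = 50.2000 (exercise)
Node dd (S = 32.4): continuation = 1/1.04·[0.7333·76.1200 + 0.2667·95.5600] = 78.1769; exercise value = 82.6000 > continuation, so V_dd = 82.6000 (exercise)
Node u (S = 108): continuation = 1/1.04·[0.7333·9.5487 + 0.2667·50.2000] = 19.6049; exercise value = 7.0000 ≤ continuation, so V_u = 19.6049
Node d (S = 54): continuation = 1/1.04·[0.7333·50.2000 + 0.2667·82.6000] = 56.5769; exercise value = 61.0000 > continuation, so V_d = 61.0000 (exercise)
Node 0 (S = 90): continuation = 1/1.04·[0.7333·19.6049 + 0.2667·61.0000] = 29.4650; exercise value = 25.0000 ≤ continuation, so V_0 = 29.4650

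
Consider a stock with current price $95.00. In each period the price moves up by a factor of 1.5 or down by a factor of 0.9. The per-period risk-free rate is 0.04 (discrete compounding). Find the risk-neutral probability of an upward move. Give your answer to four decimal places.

Risk-neutral probability p = (1 + 0.04 − 0.9)/(1.5 − 0.9) = 0.1400/0.6000 = 0.2333

p = 0.2333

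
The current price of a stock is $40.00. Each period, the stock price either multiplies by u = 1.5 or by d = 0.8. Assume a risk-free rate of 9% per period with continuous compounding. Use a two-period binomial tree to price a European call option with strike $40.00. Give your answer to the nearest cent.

Risk-neutral probability p = (e^0.09 − 0.8)/(1.5 − 0.8) = 0.2942/0.7000 = 0.4202
Terminal stock prices: S_uu = 90, S_ud = 48, S_dd = 25.6
Terminal payoffs (S − K): max(50, 0) = 50, max(8, 0) = 8, max(-14.4, 0) = 0
Node u (S = 60): V_u = e^(−0.09)·[0.4202·50.0000 + 0.5798·8.0000] = 23.4428
Node d (S = 32): V_d = e^(−0.09)·[0.4202·8.0000 + 0.5798·0.0000] = 3.0726
Node 0 (S = 40): V_0 = e^(−0.09)·[0.4202·23.4428 + 0.5798·3.0726] = 10.6319

$10.63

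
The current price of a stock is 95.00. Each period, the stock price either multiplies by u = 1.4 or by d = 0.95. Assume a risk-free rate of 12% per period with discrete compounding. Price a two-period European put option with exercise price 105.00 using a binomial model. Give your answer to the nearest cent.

Risk-neutral probability p = (1 + 0.12 − 0.95)/(1.4 − 0.95) = 0.1700/0.4500 = 0.3778
Terminal stock prices: S_uu = 186.2, S_ud = 126.3, S_dd = 85.74
Terminal payoffs (K − S): max(-81.2, 0) = 0, max(-21.35, 0) = 0, max(19.26, 0) = 19.26
Node u (S = 133): V_u = 1/1.12·[0.3778·0.0000 + 0.6222·0.0000] = 0.0000
Node d (S = 90.25): V_d = 1/1.12·[0.3778·0.0000 + 0.6222·19.2625] = 10.7014
Node 0 (S = 95): V_0 = 1/1.12·[0.3778·0.0000 + 0.6222·10.7014] = 5.9452

5.95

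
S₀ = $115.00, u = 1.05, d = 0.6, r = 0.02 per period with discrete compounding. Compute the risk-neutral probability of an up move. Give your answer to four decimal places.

Risk-neutral probability p = (1 + 0.02 − 0.6)/(1.05 − 0.6) = 0.4200/0.4500 = 0.9333

p = 0.9333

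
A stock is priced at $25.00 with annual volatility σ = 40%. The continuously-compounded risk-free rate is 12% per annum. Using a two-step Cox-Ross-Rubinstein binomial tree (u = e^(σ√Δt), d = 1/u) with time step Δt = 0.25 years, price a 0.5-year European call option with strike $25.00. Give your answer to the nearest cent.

CRR parameters: u = e^(σ√Δt) = e^(0.4·√0.25) = 1.2214, d = 1/u = 0.8187
Per-period rate: rΔt = 0.12·0.25 = 0.03, so R = e^0.03 = 1.0305
Risk-neutral probability p = (e^0.03 − 0.8187)/(1.2214 − 0.8187) = 0.2117/0.4027 = 0.5258
Terminal stock prices: S_uu = 37.3, S_ud = 25, S_dd = 16.76
Terminal payoffs (S − K): max(12.3, 0) = 12.3, max(0, 0) = 0, max(-8.242, 0) = 0
Node u (S = 30.54): V_u = e^(−0.03)·[0.5258·12.2956 + 0.4742·0.0000] = 6.2739
Node d (S = 20.47): V_d = e^(−0.03)·[0.5258·0.0000 + 0.4742·0.0000] = 0.0000
Node 0 (S = 25): V_0 = e^(−0.03)·[0.5258·6.2739 + 0.4742·0.0000] = 3.2013

$3.20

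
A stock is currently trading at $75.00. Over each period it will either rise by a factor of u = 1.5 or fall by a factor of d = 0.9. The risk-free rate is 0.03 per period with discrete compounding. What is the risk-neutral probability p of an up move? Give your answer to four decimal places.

p = 0.2167

Risk-neutral probability p = (1 + 0.03 − 0.9)/(1.5 − 0.9) = 0.1300/0.6000 = 0.2167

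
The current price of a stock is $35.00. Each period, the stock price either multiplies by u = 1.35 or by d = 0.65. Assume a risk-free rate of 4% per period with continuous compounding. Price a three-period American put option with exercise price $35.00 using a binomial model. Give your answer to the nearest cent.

Risk-neutral probability p = (e^0.04 − 0.65)/(1.35 − 0.65) = 0.3908/0.7000 = 0.5583
Terminal stock prices: S_uuu = 86.11, S_uud = 41.46, S_udd = 19.96, S_ddd = 9.612
Terminal payoffs (K − S): max(-51.11, 0) = 0, max(-6.462, 0) = 0, max(15.04, 0) = 15.04, max(25.39, 0) = 25.39
Node uu (S = 63.79): continuation = e^(−0.04)·[0.5583·0.0000 + 0.4417·0.0000] = 0.0000; exercise value = 0.0000 ≤ continuation, so V_uu = 0.0000
Node ud (S = 30.71): continuation = e^(−0.04)·[0.5583·0.0000 + 0.4417·15.0369] = 6.3813; exercise value = 4.2875 ≤ continuation, so V_ud = 6.3813
Node dd (S = 14.79): continuation = e^(−0.04)·[0.5583·15.0369 + 0.4417·25.3881] = 18.8401; exercise value = 20.2125 > continuation, so V_dd = 20.2125 (exercise)
Node u (S = 47.25): continuation = e^(−0.04)·[0.5583·0.0000 + 0.4417·6.3813] = 2.7081; exercise value = 0.0000 ≤ continuation, so V_u = 2.7081
Node d (S = 22.75): continuation = e^(−0.04)·[0.5583·6.3813 + 0.4417·20.2125] = 12.0008; exercise value = 12.2500 > continuation, so V_d = 12.2500 (exercise)
Node 0 (S = 35): continuation = e^(−0.04)·[0.5583·2.7081 + 0.4417·12.2500] = 6.6513; exercise value = 0.0000 ≤ continuation, so V_0 = 6.6513

$6.65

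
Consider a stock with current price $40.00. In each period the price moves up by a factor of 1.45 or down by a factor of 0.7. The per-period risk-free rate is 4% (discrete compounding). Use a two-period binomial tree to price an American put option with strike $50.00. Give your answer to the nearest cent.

$13.72

Risk-neutral probability p = (1 + 0.04 − 0.7)/(1.45 − 0.7) = 0.3400/0.7500 = 0.4533
Terminal stock prices: S_uu = 84.1, S_ud = 40.6, S_dd = 19.6
Terminal payoffs (K − S): max(-34.1, 0) = 0, max(9.4, 0) = 9.4, max(30.4, 0) = 30.4
Node u (S = 58): continuation = 1/1.04·[0.4533·0.0000 + 0.5467·9.4000] = 4.9410; exercise value = 0.0000 ≤ continuation, so V_u = 4.9410
Node d (S = 28): continuation = 1/1.04·[0.4533·9.4000 + 0.5467·30.4000] = 20.0769; exercise value = 22.0000 > continuation, so V_d = 22.0000 (exercise)
Node 0 (S = 40): continuation = 1/1.04·[0.4533·4.9410 + 0.5467·22.0000] = 13.7179; exercise value = 10.0000 ≤ continuation, so V_0 = 13.7179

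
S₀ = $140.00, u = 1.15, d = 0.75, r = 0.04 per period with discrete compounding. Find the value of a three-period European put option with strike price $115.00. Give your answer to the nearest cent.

$4.61

Risk-neutral probability p = (1 + 0.04 − 0.75)/(1.15 − 0.75) = 0.2900/0.4000 = 0.7250
Terminal stock prices: S_uuu = 212.9, S_uud = 138.9, S_udd = 90.56, S_ddd = 59.06
Terminal payoffs (K − S): max(-97.92, 0) = 0, max(-23.86, 0) = 0, max(24.44, 0) = 24.44, max(55.94, 0) = 55.94
Node uu (S = 185.1): V_uu = 1/1.04·[0.7250·0.0000 + 0.2750·0.0000] = 0.0000
Node ud (S = 120.8): V_ud = 1/1.04·[0.7250·0.0000 + 0.2750·24.4375] = 6.4618
Node dd (S = 78.75): V_dd = 1/1.04·[0.7250·24.4375 + 0.2750·55.9375] = 31.8269
Node u (S = 161): V_u = 1/1.04·[0.7250·0.0000 + 0.2750·6.4618] = 1.7087
Node d (S = 105): V_d = 1/1.04·[0.7250·6.4618 + 0.2750·31.8269] = 12.9204
Node 0 (S = 140): V_0 = 1/1.04·[0.7250·1.7087 + 0.2750·12.9204] = 4.6076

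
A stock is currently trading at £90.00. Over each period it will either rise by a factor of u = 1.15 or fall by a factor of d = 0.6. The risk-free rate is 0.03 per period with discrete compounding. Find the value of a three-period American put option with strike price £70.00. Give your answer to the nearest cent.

Risk-neutral probability p = (1 + 0.03 − 0.6)/(1.15 − 0.6) = 0.4300/0.5500 = 0.7818
Terminal stock prices: S_uuu = 136.9, S_uud = 71.41, S_udd = 37.26, S_ddd = 19.44
Terminal payoffs (K − S): max(-66.88, 0) = 0, max(-1.415, 0) = 0, max(32.74, 0) = 32.74, max(50.56, 0) = 50.56
Node uu (S = 119): continuation = 1/1.03·[0.7818·0.0000 + 0.2182·0.0000] = 0.0000; exercise value = 0.0000 ≤ continuation, so V_uu = 0.0000
Node ud (S = 62.1): continuation = 1/1.03·[0.7818·0.0000 + 0.2182·32.7400] = 6.9352; exercise value = 7.9000 > continuation, so V_ud = 7.9000 (exercise)
Node dd (S = 32.4): continuation = 1/1.03·[0.7818·32.7400 + 0.2182·50.5600] = 35.5612; exercise value = 37.6000 > continuation, so V_dd = 37.6000 (exercise)
Node u (S = 103.5): continuation = 1/1.03·[0.7818·0.0000 + 0.2182·7.9000] = 1.6734; exercise value = 0.0000 ≤ continuation, so V_u = 1.6734
Node d (S = 54): continuation = 1/1.03·[0.7818·7.9000 + 0.2182·37.6000] = 13.9612; exercise value = 16.0000 > continuation, so V_d = 16.0000 (exercise)
Node 0 (S = 90): continuation = 1/1.03·[0.7818·1.6734 + 0.2182·16.0000] = 4.6594; exercise value = 0.0000 ≤ continuation, so V_0 = 4.6594

£4.66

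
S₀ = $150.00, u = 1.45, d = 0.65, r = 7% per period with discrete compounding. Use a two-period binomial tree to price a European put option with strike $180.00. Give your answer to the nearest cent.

Risk-neutral probability p = (1 + 0.07 − 0.65)/(1.45 − 0.65) = 0.4200/0.8000 = 0.5250
Terminal stock prices: S_uu = 315.4, S_ud = 141.4, S_dd = 63.38
Terminal payoffs (K − S): max(-135.4, 0) = 0, max(38.62, 0) = 38.62, max(116.6, 0) = 116.6
Node u (S = 217.5): V_u = 1/1.07·[0.5250·0.0000 + 0.4750·38.6250] = 17.1466
Node d (S = 97.5): V_d = 1/1.07·[0.5250·38.6250 + 0.4750·116.6250] = 70.7243
Node 0 (S = 150): V_0 = 1/1.07·[0.5250·17.1466 + 0.4750·70.7243] = 39.8094

$39.81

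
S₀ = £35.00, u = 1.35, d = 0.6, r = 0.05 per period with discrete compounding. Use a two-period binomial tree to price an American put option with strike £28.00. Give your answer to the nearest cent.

Risk-neutral probability p = (1 + 0.05 − 0.6)/(1.35 − 0.6) = 0.4500/0.7500 = 0.6000
Terminal stock prices: S_uu = 63.79, S_ud = 28.35, S_dd = 12.6
Terminal payoffs (K − S): max(-35.79, 0) = 0, max(-0.35, 0) = 0, max(15.4, 0) = 15.4
Node u (S = 47.25): continuation = 1/1.05·[0.6000·0.0000 + 0.4000·0.0000] = 0.0000; exercise value = 0.0000 ≤ continuation, so V_u = 0.0000
Node d (S = 21): continuation = 1/1.05·[0.6000·0.0000 + 0.4000·15.4000] = 5.8667; exercise value = 7.0000 > continuation, so V_d = 7.0000 (exercise)
Node 0 (S = 35): continuation = 1/1.05·[0.6000·0.0000 + 0.4000·7.0000] = 2.6667; exercise value = 0.0000 ≤ continuation, so V_0 = 2.6667

£2.67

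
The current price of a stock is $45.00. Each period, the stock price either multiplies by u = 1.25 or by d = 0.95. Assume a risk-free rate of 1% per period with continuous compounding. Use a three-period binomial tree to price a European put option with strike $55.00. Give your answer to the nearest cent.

Risk-neutral probability p = (e^0.01 − 0.95)/(1.25 − 0.95) = 0.0601/0.3000 = 0.2002
Terminal stock prices: S_uuu = 87.89, S_uud = 66.8, S_udd = 50.77, S_ddd = 38.58
Terminal payoffs (K − S): max(-32.89, 0) = 0, max(-11.8, 0) = 0, max(4.234, 0) = 4.234, max(16.42, 0) = 16.42
Node uu (S = 70.31): V_uu = e^(−0.01)·[0.2002·0.0000 + 0.7998·0.0000] = 0.0000
Node ud (S = 53.44): V_ud = e^(−0.01)·[0.2002·0.0000 + 0.7998·4.2344] = 3.3531
Node dd (S = 40.61): V_dd = e^(−0.01)·[0.2002·4.2344 + 0.7998·16.4181] = 13.8402
Node u (S = 56.25): V_u = e^(−0.01)·[0.2002·0.0000 + 0.7998·3.3531] = 2.6552
Node d (S = 42.75): V_d = e^(−0.01)·[0.2002·3.3531 + 0.7998·13.8402] = 11.6242
Node 0 (S = 45): V_0 = e^(−0.01)·[0.2002·2.6552 + 0.7998·11.6242] = 9.7311

$9.73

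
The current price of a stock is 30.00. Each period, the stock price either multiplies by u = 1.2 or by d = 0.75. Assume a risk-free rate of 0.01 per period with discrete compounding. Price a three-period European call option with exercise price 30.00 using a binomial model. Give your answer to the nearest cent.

5.07

Risk-neutral probability p = (1 + 0.01 − 0.75)/(1.2 − 0.75) = 0.2600/0.4500 = 0.5778
Terminal stock prices: S_uuu = 51.84, S_uud = 32.4, S_udd = 20.25, S_ddd = 12.66
Terminal payoffs (S − K): max(21.84, 0) = 21.84, max(2.4, 0) = 2.4, max(-9.75, 0) = 0, max(-17.34, 0) = 0
Node uu (S = 43.2): V_uu = 1/1.01·[0.5778·21.8400 + 0.4222·2.4000] = 13.4970
Node ud (S = 27): V_ud = 1/1.01·[0.5778·2.4000 + 0.4222·0.0000] = 1.3729
Node dd (S = 16.88): V_dd = 1/1.01·[0.5778·0.0000 + 0.4222·0.0000] = 0.0000
Node u (S = 36): V_u = 1/1.01·[0.5778·13.4970 + 0.4222·1.3729] = 8.2950
Node d (S = 22.5): V_d = 1/1.01·[0.5778·1.3729 + 0.4222·0.0000] = 0.7854
Node 0 (S = 30): V_0 = 1/1.01·[0.5778·8.2950 + 0.4222·0.7854] = 5.0736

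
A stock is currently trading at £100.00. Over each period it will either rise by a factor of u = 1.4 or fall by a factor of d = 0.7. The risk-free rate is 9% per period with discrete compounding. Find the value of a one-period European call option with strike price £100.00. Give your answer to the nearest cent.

£20.45

Risk-neutral probability p = (1 + 0.09 − 0.7)/(1.4 − 0.7) = 0.3900/0.7000 = 0.5571
Terminal stock prices: S_u = 140, S_d = 70
Terminal payoffs (S − K): max(40, 0) = 40, max(-30, 0) = 0
Node 0 (S = 100): V_0 = 1/1.09·[0.5571·40.0000 + 0.4429·0.0000] = 20.4456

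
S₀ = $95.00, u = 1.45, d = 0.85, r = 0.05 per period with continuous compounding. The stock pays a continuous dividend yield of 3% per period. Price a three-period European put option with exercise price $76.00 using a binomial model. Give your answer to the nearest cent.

$5.59

Per-period risk-free factor R = e^0.05 = 1.0513; dividend-adjusted growth = e^(0.05−0.03) = 1.0202.
Risk-neutral probability p = (1.0202 − 0.85)/(1.45 − 0.85) = 0.1702/0.6000 = 0.2837
Terminal stock prices: S_uuu = 289.6, S_uud = 169.8, S_udd = 99.52, S_ddd = 58.34
Terminal payoffs (K − S): max(-213.6, 0) = 0, max(-93.78, 0) = 0, max(-23.52, 0) = 0, max(17.66, 0) = 17.66
Node uu (S = 199.7): V_uu = e^(−0.05)·[0.2837·0.0000 + 0.7163·0.0000] = 0.0000
Node ud (S = 117.1): V_ud = e^(−0.05)·[0.2837·0.0000 + 0.7163·0.0000] = 0.0000
Node dd (S = 68.64): V_dd = e^(−0.05)·[0.2837·0.0000 + 0.7163·17.6581] = 12.0322
Node u (S = 137.8): V_u = e^(−0.05)·[0.2837·0.0000 + 0.7163·0.0000] = 0.0000
Node d (S = 80.75): V_d = e^(−0.05)·[0.2837·0.0000 + 0.7163·12.0322] = 8.1987
Node 0 (S = 95): V_0 = e^(−0.05)·[0.2837·0.0000 + 0.7163·8.1987] = 5.5865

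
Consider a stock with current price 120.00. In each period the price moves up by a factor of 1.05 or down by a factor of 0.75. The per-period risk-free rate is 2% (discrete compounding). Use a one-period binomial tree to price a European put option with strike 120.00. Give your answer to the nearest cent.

Risk-neutral probability p = (1 + 0.02 − 0.75)/(1.05 − 0.75) = 0.2700/0.3000 = 0.9000
Terminal stock prices: S_u = 126, S_d = 90
Terminal payoffs (K − S): max(-6, 0) = 0, max(30, 0) = 30
Node 0 (S = 120): V_0 = 1/1.02·[0.9000·0.0000 + 0.1000·30.0000] = 2.9412

2.94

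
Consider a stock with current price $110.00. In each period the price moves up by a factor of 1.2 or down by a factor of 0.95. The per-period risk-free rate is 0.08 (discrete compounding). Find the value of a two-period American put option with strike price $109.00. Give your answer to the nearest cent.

$2.00

Risk-neutral probability p = (1 + 0.08 − 0.95)/(1.2 − 0.95) = 0.1300/0.2500 = 0.5200
Terminal stock prices: S_uu = 158.4, S_ud = 125.4, S_dd = 99.27
Terminal payoffs (K − S): max(-49.4, 0) = 0, max(-16.4, 0) = 0, max(9.725, 0) = 9.725
Node u (S = 132): continuation = 1/1.08·[0.5200·0.0000 + 0.4800·0.0000] = 0.0000; exercise value = 0.0000 ≤ continuation, so V_u = 0.0000
Node d (S = 104.5): continuation = 1/1.08·[0.5200·0.0000 + 0.4800·9.7250] = 4.3222; exercise value = 4.5000 > continuation, so V_d = 4.5000 (exercise)
Node 0 (S = 110): continuation = 1/1.08·[0.5200·0.0000 + 0.4800·4.5000] = 2.0000; exercise value = 0.0000 ≤ continuation, so V_0 = 2.0000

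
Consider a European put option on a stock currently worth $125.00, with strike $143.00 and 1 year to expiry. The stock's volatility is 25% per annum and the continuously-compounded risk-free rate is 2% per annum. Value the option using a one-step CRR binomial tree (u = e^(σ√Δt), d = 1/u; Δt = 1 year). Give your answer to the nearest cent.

$23.37

CRR parameters: u = e^(σ√Δt) = e^(0.25·√1) = 1.2840, d = 1/u = 0.7788
Per-period rate: rΔt = 0.02·1 = 0.02, so R = e^0.02 = 1.0202
Risk-neutral probability p = (e^0.02 − 0.7788)/(1.2840 − 0.7788) = 0.2414/0.5052 = 0.4778
Terminal stock prices: S_u = 160.5, S_d = 97.35
Terminal payoffs (K − S): max(-17.5, 0) = 0, max(45.65, 0) = 45.65
Node 0 (S = 125): V_0 = e^(−0.02)·[0.4778·0.0000 + 0.5222·45.6499] = 23.3660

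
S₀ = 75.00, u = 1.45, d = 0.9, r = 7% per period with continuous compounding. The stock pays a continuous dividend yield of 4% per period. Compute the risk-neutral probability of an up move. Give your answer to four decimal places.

p = 0.2372

Per-period risk-free factor R = e^0.07 = 1.0725; dividend-adjusted growth = e^(0.07−0.04) = 1.0305.
Risk-neutral probability p = (1.0305 − 0.9)/(1.45 − 0.9) = 0.1305/0.5500 = 0.2372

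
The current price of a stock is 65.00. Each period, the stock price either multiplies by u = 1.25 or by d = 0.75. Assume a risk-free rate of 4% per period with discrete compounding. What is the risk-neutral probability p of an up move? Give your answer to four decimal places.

p = 0.5800

Risk-neutral probability p = (1 + 0.04 − 0.75)/(1.25 − 0.75) = 0.2900/0.5000 = 0.5800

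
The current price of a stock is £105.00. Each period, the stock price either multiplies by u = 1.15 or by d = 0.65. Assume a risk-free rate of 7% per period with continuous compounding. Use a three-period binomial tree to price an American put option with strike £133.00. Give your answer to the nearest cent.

Risk-neutral probability p = (e^0.07 − 0.65)/(1.15 − 0.65) = 0.4225/0.5000 = 0.8450
Terminal stock prices: S_uuu = 159.7, S_uud = 90.26, S_udd = 51.02, S_ddd = 28.84
Terminal payoffs (K − S): max(-26.69, 0) = 0, max(42.74, 0) = 42.74, max(81.98, 0) = 81.98, max(104.2, 0) = 104.2
Node uu (S = 138.9): continuation = e^(−0.07)·[0.8450·0.0000 + 0.1550·42.7394] = 6.1761; exercise value = 0.0000 ≤ continuation, so V_uu = 6.1761
Node ud (S = 78.49): continuation = e^(−0.07)·[0.8450·42.7394 + 0.1550·81.9831] = 45.5209; exercise value = 54.5125 > continuation, so V_ud = 54.5125 (exercise)
Node dd (S = 44.36): continuation = e^(−0.07)·[0.8450·81.9831 + 0.1550·104.1644] = 79.6459; exercise value = 88.6375 > continuation, so V_dd = 88.6375 (exercise)
Node u (S = 120.7): continuation = e^(−0.07)·[0.8450·6.1761 + 0.1550·54.5125] = 12.7434; exercise value = 12.2500 ≤ continuation, so V_u = 12.7434
Node d (S = 68.25): continuation = e^(−0.07)·[0.8450·54.5125 + 0.1550·88.6375] = 55.7584; exercise value = 64.7500 > continuation, so V_d = 64.7500 (exercise)
Node 0 (S = 105): continuation = e^(−0.07)·[0.8450·12.7434 + 0.1550·64.7500] = 19.3972; exercise value = 28.0000 > continuation, so V_0 = 28.0000 (exercise)

£28.00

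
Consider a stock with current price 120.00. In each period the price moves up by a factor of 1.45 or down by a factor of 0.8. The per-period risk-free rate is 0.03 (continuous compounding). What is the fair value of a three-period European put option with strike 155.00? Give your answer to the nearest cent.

Risk-neutral probability p = (e^0.03 − 0.8)/(1.45 − 0.8) = 0.2305/0.6500 = 0.3545
Terminal stock prices: S_uuu = 365.8, S_uud = 201.8, S_udd = 111.4, S_ddd = 61.44
Terminal payoffs (K − S): max(-210.8, 0) = 0, max(-46.84, 0) = 0, max(43.64, 0) = 43.64, max(93.56, 0) = 93.56
Node uu (S = 252.3): V_uu = e^(−0.03)·[0.3545·0.0000 + 0.6455·0.0000] = 0.0000
Node ud (S = 139.2): V_ud = e^(−0.03)·[0.3545·0.0000 + 0.6455·43.6400] = 27.3352
Node dd (S = 76.8): V_dd = e^(−0.03)·[0.3545·43.6400 + 0.6455·93.5600] = 73.6191
Node u (S = 174): V_u = e^(−0.03)·[0.3545·0.0000 + 0.6455·27.3352] = 17.1222
Node d (S = 96): V_d = e^(−0.03)·[0.3545·27.3352 + 0.6455·73.6191] = 55.5185
Node 0 (S = 120): V_0 = e^(−0.03)·[0.3545·17.1222 + 0.6455·55.5185] = 40.6668

40.67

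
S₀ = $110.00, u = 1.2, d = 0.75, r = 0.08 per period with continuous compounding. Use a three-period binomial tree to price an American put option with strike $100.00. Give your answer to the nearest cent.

$5.20

Risk-neutral probability p = (e^0.08 − 0.75)/(1.2 − 0.75) = 0.3333/0.4500 = 0.7406
Terminal stock prices: S_uuu = 190.1, S_uud = 118.8, S_udd = 74.25, S_ddd = 46.41
Terminal payoffs (K − S): max(-90.08, 0) = 0, max(-18.8, 0) = 0, max(25.75, 0) = 25.75, max(53.59, 0) = 53.59
Node uu (S = 158.4): continuation = e^(−0.08)·[0.7406·0.0000 + 0.2594·0.0000] = 0.0000; exercise value = 0.0000 ≤ continuation, so V_uu = 0.0000
Node ud (S = 99): continuation = e^(−0.08)·[0.7406·0.0000 + 0.2594·25.7500] = 6.1651; exercise value = 1.0000 ≤ continuation, so V_ud = 6.1651
Node dd (S = 61.88): continuation = e^(−0.08)·[0.7406·25.7500 + 0.2594·53.5938] = 30.4366; exercise value = 38.1250 > continuation, so V_dd = 38.1250 (exercise)
Node u (S = 132): continuation = e^(−0.08)·[0.7406·0.0000 + 0.2594·6.1651] = 1.4761; exercise value = 0.0000 ≤ continuation, so V_u = 1.4761
Node d (S = 82.5): continuation = e^(−0.08)·[0.7406·6.1651 + 0.2594·38.1250] = 13.3430; exercise value = 17.5000 > continuation, so V_d = 17.5000 (exercise)
Node 0 (S = 110): continuation = e^(−0.08)·[0.7406·1.4761 + 0.2594·17.5000] = 5.1990; exercise value = 0.0000 ≤ continuation, so V_0 = 5.1990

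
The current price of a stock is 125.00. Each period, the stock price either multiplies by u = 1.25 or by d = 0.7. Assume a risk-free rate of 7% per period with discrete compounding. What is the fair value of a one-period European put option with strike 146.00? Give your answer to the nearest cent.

Risk-neutral probability p = (1 + 0.07 − 0.7)/(1.25 − 0.7) = 0.3700/0.5500 = 0.6727
Terminal stock prices: S_u = 156.2, S_d = 87.5
Terminal payoffs (K − S): max(-10.25, 0) = 0, max(58.5, 0) = 58.5
Node 0 (S = 125): V_0 = 1/1.07·[0.6727·0.0000 + 0.3273·58.5000] = 17.8929

17.89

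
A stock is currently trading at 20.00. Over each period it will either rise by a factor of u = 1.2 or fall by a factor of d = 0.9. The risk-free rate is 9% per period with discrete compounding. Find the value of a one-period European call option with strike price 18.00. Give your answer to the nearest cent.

Risk-neutral probability p = (1 + 0.09 − 0.9)/(1.2 − 0.9) = 0.1900/0.3000 = 0.6333
Terminal stock prices: S_u = 24, S_d = 18
Terminal payoffs (S − K): max(6, 0) = 6, max(0, 0) = 0
Node 0 (S = 20): V_0 = 1/1.09·[0.6333·6.0000 + 0.3667·0.0000] = 3.4862

3.49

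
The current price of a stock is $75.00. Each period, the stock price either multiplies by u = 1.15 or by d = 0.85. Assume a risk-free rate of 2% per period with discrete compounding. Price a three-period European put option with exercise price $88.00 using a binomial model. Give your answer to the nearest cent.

Risk-neutral probability p = (1 + 0.02 − 0.85)/(1.15 − 0.85) = 0.1700/0.3000 = 0.5667
Terminal stock prices: S_uuu = 114.1, S_uud = 84.31, S_udd = 62.32, S_ddd = 46.06
Terminal payoffs (K − S): max(-26.07, 0) = 0, max(3.691, 0) = 3.691, max(25.68, 0) = 25.68, max(41.94, 0) = 41.94
Node uu (S = 99.19): V_uu = 1/1.02·[0.5667·0.0000 + 0.4333·3.6906] = 1.5679
Node ud (S = 73.31): V_ud = 1/1.02·[0.5667·3.6906 + 0.4333·25.6844] = 12.9620
Node dd (S = 54.19): V_dd = 1/1.02·[0.5667·25.6844 + 0.4333·41.9406] = 32.0870
Node u (S = 86.25): V_u = 1/1.02·[0.5667·1.5679 + 0.4333·12.9620] = 6.3778
Node d (S = 63.75): V_d = 1/1.02·[0.5667·12.9620 + 0.4333·32.0870] = 20.8329
Node 0 (S = 75): V_0 = 1/1.02·[0.5667·6.3778 + 0.4333·20.8329] = 12.3938

$12.39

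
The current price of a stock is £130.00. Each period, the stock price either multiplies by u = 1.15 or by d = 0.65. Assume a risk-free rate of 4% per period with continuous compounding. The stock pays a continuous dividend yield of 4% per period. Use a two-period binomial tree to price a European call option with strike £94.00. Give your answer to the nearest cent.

£36.48

Per-period risk-free factor R = e^0.04 = 1.0408; dividend-adjusted growth = e^(0.04−0.04) = 1.0000.
Risk-neutral probability p = (1.0000 − 0.65)/(1.15 − 0.65) = 0.3500/0.5000 = 0.7000
Terminal stock prices: S_uu = 171.9, S_ud = 97.17, S_dd = 54.93
Terminal payoffs (S − K): max(77.92, 0) = 77.92, max(3.175, 0) = 3.175, max(-39.07, 0) = 0
Node u (S = 149.5): V_u = e^(−0.04)·[0.7000·77.9250 + 0.3000·3.1750] = 53.3238
Node d (S = 84.5): V_d = e^(−0.04)·[0.7000·3.1750 + 0.3000·0.0000] = 2.1354
Node 0 (S = 130): V_0 = e^(−0.04)·[0.7000·53.3238 + 0.3000·2.1354] = 36.4786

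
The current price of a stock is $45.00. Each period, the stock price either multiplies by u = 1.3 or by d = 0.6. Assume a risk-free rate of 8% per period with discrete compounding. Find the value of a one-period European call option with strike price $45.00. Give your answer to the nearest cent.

Risk-neutral probability p = (1 + 0.08 − 0.6)/(1.3 − 0.6) = 0.4800/0.7000 = 0.6857
Terminal stock prices: S_u = 58.5, S_d = 27
Terminal payoffs (S − K): max(13.5, 0) = 13.5, max(-18, 0) = 0
Node 0 (S = 45): V_0 = 1/1.08·[0.6857·13.5000 + 0.3143·0.0000] = 8.5714

$8.57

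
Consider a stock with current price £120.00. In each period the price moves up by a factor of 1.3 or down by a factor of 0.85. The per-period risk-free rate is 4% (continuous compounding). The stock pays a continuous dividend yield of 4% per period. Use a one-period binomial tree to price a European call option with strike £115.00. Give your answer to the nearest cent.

Per-period risk-free factor R = e^0.04 = 1.0408; dividend-adjusted growth = e^(0.04−0.04) = 1.0000.
Risk-neutral probability p = (1.0000 − 0.85)/(1.3 − 0.85) = 0.1500/0.4500 = 0.3333
Terminal stock prices: S_u = 156, S_d = 102
Terminal payoffs (S − K): max(41, 0) = 41, max(-13, 0) = 0
Node 0 (S = 120): V_0 = e^(−0.04)·[0.3333·41.0000 + 0.6667·0.0000] = 13.1308

£13.13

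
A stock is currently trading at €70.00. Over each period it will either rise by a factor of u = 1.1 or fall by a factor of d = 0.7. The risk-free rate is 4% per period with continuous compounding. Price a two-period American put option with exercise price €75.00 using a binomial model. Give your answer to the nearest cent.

Risk-neutral probability p = (e^0.04 − 0.7)/(1.1 − 0.7) = 0.3408/0.4000 = 0.8520
Terminal stock prices: S_uu = 84.7, S_ud = 53.9, S_dd = 34.3
Terminal payoffs (K − S): max(-9.7, 0) = 0, max(21.1, 0) = 21.1, max(40.7, 0) = 40.7
Node u (S = 77): continuation = e^(−0.04)·[0.8520·0.0000 + 0.1480·21.1000] = 2.9998; exercise value = 0.0000 ≤ continuation, so V_u = 2.9998
Node d (S = 49): continuation = e^(−0.04)·[0.8520·21.1000 + 0.1480·40.7000] = 23.0592; exercise value = 26.0000 > continuation, so V_d = 26.0000 (exercise)
Node 0 (S = 70): continuation = e^(−0.04)·[0.8520·2.9998 + 0.1480·26.0000] = 6.1521; exercise value = 5.0000 ≤ continuation, so V_0 = 6.1521

€6.15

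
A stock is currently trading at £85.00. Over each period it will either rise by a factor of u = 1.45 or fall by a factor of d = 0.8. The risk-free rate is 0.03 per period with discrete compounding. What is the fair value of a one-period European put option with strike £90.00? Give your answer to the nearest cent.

Risk-neutral probability p = (1 + 0.03 − 0.8)/(1.45 − 0.8) = 0.2300/0.6500 = 0.3538
Terminal stock prices: S_u = 123.2, S_d = 68
Terminal payoffs (K − S): max(-33.25, 0) = 0, max(22, 0) = 22
Node 0 (S = 85): V_0 = 1/1.03·[0.3538·0.0000 + 0.6462·22.0000] = 13.8013

£13.80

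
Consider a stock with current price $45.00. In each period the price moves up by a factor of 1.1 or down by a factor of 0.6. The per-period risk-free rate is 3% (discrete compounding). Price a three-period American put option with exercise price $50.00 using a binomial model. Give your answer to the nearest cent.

Risk-neutral probability p = (1 + 0.03 − 0.6)/(1.1 − 0.6) = 0.4300/0.5000 = 0.8600
Terminal stock prices: S_uuu = 59.9, S_uud = 32.67, S_udd = 17.82, S_ddd = 9.72
Terminal payoffs (K − S): max(-9.895, 0) = 0, max(17.33, 0) = 17.33, max(32.18, 0) = 32.18, max(40.28, 0) = 40.28
Node uu (S = 54.45): continuation = 1/1.03·[0.8600·0.0000 + 0.1400·17.3300] = 2.3555; exercise value = 0.0000 ≤ continuation, so V_uu = 2.3555
Node ud (S = 29.7): continuation = 1/1.03·[0.8600·17.3300 + 0.1400·32.1800] = 18.8437; exercise value = 20.3000 > continuation, so V_ud = 20.3000 (exercise)
Node dd (S = 16.2): continuation = 1/1.03·[0.8600·32.1800 + 0.1400·40.2800] = 32.3437; exercise value = 33.8000 > continuation, so V_dd = 33.8000 (exercise)
Node u (S = 49.5): continuation = 1/1.03·[0.8600·2.3555 + 0.1400·20.3000] = 4.7260; exercise value = 0.5000 ≤ continuation, so V_u = 4.7260
Node d (S = 27): continuation = 1/1.03·[0.8600·20.3000 + 0.1400·33.8000] = 21.5437; exercise value = 23.0000 > continuation, so V_d = 23.0000 (exercise)
Node 0 (S = 45): continuation = 1/1.03·[0.8600·4.7260 + 0.1400·23.0000] = 7.0722; exercise value = 5.0000 ≤ continuation, so V_0 = 7.0722

$7.07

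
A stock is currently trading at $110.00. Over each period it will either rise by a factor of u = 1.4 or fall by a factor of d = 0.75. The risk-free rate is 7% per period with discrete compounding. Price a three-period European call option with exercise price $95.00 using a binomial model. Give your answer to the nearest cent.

$40.24

Risk-neutral probability p = (1 + 0.07 − 0.75)/(1.4 − 0.75) = 0.3200/0.6500 = 0.4923
Terminal stock prices: S_uuu = 301.8, S_uud = 161.7, S_udd = 86.62, S_ddd = 46.41
Terminal payoffs (S − K): max(206.8, 0) = 206.8, max(66.7, 0) = 66.7, max(-8.375, 0) = 0, max(-48.59, 0) = 0
Node uu (S = 215.6): V_uu = 1/1.07·[0.4923·206.8400 + 0.5077·66.7000] = 126.8150
Node ud (S = 115.5): V_ud = 1/1.07·[0.4923·66.7000 + 0.5077·0.0000] = 30.6887
Node dd (S = 61.88): V_dd = 1/1.07·[0.4923·0.0000 + 0.5077·0.0000] = 0.0000
Node u (S = 154): V_u = 1/1.07·[0.4923·126.8150 + 0.5077·30.6887] = 72.9088
Node d (S = 82.5): V_d = 1/1.07·[0.4923·30.6887 + 0.5077·0.0000] = 14.1199
Node 0 (S = 110): V_0 = 1/1.07·[0.4923·72.9088 + 0.5077·14.1199] = 40.2450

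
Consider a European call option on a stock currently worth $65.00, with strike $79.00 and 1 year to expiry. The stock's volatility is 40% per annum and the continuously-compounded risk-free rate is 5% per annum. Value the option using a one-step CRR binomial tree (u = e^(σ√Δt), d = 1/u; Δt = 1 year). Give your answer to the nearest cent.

CRR parameters: u = e^(σ√Δt) = e^(0.4·√1) = 1.4918, d = 1/u = 0.6703
Per-period rate: rΔt = 0.05·1 = 0.05, so R = e^0.05 = 1.0513
Risk-neutral probability p = (e^0.05 − 0.6703)/(1.4918 − 0.6703) = 0.3810/0.8215 = 0.4637
Terminal stock prices: S_u = 96.97, S_d = 43.57
Terminal payoffs (S − K): max(17.97, 0) = 17.97, max(-35.43, 0) = 0
Node 0 (S = 65): V_0 = e^(−0.05)·[0.4637·17.9686 + 0.5363·0.0000] = 7.9261

$7.93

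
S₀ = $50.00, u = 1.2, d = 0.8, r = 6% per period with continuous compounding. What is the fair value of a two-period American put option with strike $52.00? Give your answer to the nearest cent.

$4.71

Risk-neutral probability p = (e^0.06 − 0.8)/(1.2 − 0.8) = 0.2618/0.4000 = 0.6546
Terminal stock prices: S_uu = 72, S_ud = 48, S_dd = 32
Terminal payoffs (K − S): max(-20, 0) = 0, max(4, 0) = 4, max(20, 0) = 20
Node u (S = 60): continuation = e^(−0.06)·[0.6546·0.0000 + 0.3454·4.0000] = 1.3012; exercise value = 0.0000 ≤ continuation, so V_u = 1.3012
Node d (S = 40): continuation = e^(−0.06)·[0.6546·4.0000 + 0.3454·20.0000] = 8.9718; exercise value = 12.0000 > continuation, so V_d = 12.0000 (exercise)
Node 0 (S = 50): continuation = e^(−0.06)·[0.6546·1.3012 + 0.3454·12.0000] = 4.7057; exercise value = 2.0000 ≤ continuation, so V_0 = 4.7057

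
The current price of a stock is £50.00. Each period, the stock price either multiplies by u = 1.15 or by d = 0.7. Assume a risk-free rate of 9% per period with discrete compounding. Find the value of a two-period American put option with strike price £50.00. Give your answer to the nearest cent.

£2.78

Risk-neutral probability p = (1 + 0.09 − 0.7)/(1.15 − 0.7) = 0.3900/0.4500 = 0.8667
Terminal stock prices: S_uu = 66.12, S_ud = 40.25, S_dd = 24.5
Terminal payoffs (K − S): max(-16.12, 0) = 0, max(9.75, 0) = 9.75, max(25.5, 0) = 25.5
Node u (S = 57.5): continuation = 1/1.09·[0.8667·0.0000 + 0.1333·9.7500] = 1.1927; exercise value = 0.0000 ≤ continuation, so V_u = 1.1927
Node d (S = 35): continuation = 1/1.09·[0.8667·9.7500 + 0.1333·25.5000] = 10.8716; exercise value = 15.0000 > continuation, so V_d = 15.0000 (exercise)
Node 0 (S = 50): continuation = 1/1.09·[0.8667·1.1927 + 0.1333·15.0000] = 2.7832; exercise value = 0.0000 ≤ continuation, so V_0 = 2.7832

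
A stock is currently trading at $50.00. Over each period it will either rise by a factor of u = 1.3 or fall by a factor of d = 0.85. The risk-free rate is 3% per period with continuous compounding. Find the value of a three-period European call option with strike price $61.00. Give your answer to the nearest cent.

Risk-neutral probability p = (e^0.03 − 0.85)/(1.3 − 0.85) = 0.1805/0.4500 = 0.4010
Terminal stock prices: S_uuu = 109.9, S_uud = 71.83, S_udd = 46.96, S_ddd = 30.71
Terminal payoffs (S − K): max(48.85, 0) = 48.85, max(10.83, 0) = 10.83, max(-14.04, 0) = 0, max(-30.29, 0) = 0
Node uu (S = 84.5): V_uu = e^(−0.03)·[0.4010·48.8500 + 0.5990·10.8250] = 25.3028
Node ud (S = 55.25): V_ud = e^(−0.03)·[0.4010·10.8250 + 0.5990·0.0000] = 4.2126
Node dd (S = 36.12): V_dd = e^(−0.03)·[0.4010·0.0000 + 0.5990·0.0000] = 0.0000
Node u (S = 65): V_u = e^(−0.03)·[0.4010·25.3028 + 0.5990·4.2126] = 12.2956
Node d (S = 42.5): V_d = e^(−0.03)·[0.4010·4.2126 + 0.5990·0.0000] = 1.6394
Node 0 (S = 50): V_0 = e^(−0.03)·[0.4010·12.2956 + 0.5990·1.6394] = 5.7379

$5.74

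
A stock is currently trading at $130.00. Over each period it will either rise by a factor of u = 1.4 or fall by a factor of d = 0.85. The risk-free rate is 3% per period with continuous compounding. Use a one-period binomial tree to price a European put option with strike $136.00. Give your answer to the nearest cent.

Risk-neutral probability p = (e^0.03 − 0.85)/(1.4 − 0.85) = 0.1805/0.5500 = 0.3281
Terminal stock prices: S_u = 182, S_d = 110.5
Terminal payoffs (K − S): max(-46, 0) = 0, max(25.5, 0) = 25.5
Node 0 (S = 130): V_0 = e^(−0.03)·[0.3281·0.0000 + 0.6719·25.5000] = 16.6271

$16.63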